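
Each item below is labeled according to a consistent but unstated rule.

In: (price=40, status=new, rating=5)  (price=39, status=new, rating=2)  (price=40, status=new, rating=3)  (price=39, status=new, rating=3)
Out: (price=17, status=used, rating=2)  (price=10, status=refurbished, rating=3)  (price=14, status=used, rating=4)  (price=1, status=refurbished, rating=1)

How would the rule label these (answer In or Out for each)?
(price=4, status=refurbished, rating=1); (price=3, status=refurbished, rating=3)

Out, Out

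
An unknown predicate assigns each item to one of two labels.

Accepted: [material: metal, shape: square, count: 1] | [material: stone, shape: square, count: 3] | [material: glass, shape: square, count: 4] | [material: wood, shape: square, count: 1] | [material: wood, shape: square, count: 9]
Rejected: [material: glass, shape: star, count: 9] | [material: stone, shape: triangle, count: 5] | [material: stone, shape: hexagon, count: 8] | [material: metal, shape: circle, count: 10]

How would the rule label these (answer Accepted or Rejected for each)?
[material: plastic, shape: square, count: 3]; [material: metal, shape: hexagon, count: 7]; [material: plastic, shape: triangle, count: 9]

Accepted, Rejected, Rejected

Every 'Accepted' example satisfies: shape is square. None of the 'Rejected' examples do.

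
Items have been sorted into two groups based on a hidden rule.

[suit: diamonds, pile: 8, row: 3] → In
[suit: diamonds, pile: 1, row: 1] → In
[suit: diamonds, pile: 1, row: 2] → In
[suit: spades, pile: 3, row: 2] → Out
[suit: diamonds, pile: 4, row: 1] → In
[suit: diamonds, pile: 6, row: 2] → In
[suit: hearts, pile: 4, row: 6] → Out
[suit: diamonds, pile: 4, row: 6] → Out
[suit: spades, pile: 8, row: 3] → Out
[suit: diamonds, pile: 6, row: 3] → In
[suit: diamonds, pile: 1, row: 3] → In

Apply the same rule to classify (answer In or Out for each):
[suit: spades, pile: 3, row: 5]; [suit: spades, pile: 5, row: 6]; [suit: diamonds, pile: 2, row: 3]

Out, Out, In

One predicate separates the groups cleanly: suit is diamonds AND row ≤ 3.
[suit: spades, pile: 3, row: 5] → suit is spades, row = 5 → Out. [suit: spades, pile: 5, row: 6] → suit is spades, row = 6 → Out. [suit: diamonds, pile: 2, row: 3] → suit is diamonds, row = 3 → In.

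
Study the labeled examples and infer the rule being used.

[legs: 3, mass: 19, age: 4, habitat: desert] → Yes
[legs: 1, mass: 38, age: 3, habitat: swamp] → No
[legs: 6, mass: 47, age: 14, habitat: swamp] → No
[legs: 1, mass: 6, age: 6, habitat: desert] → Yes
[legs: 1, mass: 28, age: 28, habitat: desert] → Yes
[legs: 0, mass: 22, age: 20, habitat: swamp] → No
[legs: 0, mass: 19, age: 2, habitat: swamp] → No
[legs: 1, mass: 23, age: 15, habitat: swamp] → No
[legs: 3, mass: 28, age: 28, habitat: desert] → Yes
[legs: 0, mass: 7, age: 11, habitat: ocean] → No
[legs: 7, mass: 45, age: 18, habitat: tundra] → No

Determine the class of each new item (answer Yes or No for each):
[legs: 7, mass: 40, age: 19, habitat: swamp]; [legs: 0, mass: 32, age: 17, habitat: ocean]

The simplest hypothesis consistent with all the labels is: habitat is desert.
[legs: 7, mass: 40, age: 19, habitat: swamp]: habitat is swamp — fails this test, so No.
[legs: 0, mass: 32, age: 17, habitat: ocean]: habitat is ocean — fails this test, so No.

No, No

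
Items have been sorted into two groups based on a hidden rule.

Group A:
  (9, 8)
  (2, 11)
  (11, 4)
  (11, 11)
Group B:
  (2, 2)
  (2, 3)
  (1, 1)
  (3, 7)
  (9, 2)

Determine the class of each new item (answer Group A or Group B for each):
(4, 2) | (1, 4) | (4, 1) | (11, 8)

Group B, Group B, Group B, Group A

Every 'Group A' example satisfies: sum ≥ 13. None of the 'Group B' examples do.
(4, 2): Group B (4+2 = 6). (1, 4): Group B (1+4 = 5). (4, 1): Group B (4+1 = 5). (11, 8): Group A (11+8 = 19).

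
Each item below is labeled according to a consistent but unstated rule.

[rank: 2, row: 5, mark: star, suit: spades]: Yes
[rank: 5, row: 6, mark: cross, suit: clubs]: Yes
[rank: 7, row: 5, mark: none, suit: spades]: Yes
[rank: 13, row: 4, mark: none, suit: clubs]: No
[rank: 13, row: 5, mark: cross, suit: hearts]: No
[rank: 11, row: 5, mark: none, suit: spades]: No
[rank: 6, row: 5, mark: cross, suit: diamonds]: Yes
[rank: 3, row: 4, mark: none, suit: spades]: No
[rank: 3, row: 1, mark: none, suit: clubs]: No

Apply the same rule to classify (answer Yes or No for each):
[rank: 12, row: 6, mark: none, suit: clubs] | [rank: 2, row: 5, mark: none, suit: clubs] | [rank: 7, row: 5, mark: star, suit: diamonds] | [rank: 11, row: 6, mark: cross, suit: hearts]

A rule that fits every label: row ≥ 5 AND rank ≤ 7 — true of each 'Yes' example, false of each 'No' one.
No: [rank: 12, row: 6, mark: none, suit: clubs], since row = 6, rank = 12.
Yes: [rank: 2, row: 5, mark: none, suit: clubs], since row = 5, rank = 2.
Yes: [rank: 7, row: 5, mark: star, suit: diamonds], since row = 5, rank = 7.
No: [rank: 11, row: 6, mark: cross, suit: hearts], since row = 6, rank = 11.

No, Yes, Yes, No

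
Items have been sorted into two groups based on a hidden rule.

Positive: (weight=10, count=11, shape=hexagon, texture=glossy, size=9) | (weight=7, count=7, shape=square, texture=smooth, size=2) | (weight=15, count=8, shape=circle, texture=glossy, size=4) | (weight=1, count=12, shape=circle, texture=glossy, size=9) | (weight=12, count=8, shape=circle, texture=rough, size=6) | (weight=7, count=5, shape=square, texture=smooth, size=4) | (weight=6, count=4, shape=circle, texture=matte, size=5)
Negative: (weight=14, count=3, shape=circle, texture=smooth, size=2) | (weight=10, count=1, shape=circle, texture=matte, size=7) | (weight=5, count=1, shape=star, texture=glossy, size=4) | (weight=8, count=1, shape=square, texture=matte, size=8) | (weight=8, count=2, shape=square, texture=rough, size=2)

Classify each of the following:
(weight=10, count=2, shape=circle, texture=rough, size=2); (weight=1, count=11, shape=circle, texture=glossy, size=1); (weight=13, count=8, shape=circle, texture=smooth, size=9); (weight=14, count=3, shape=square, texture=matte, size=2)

The distinguishing property — count ≥ 4 — holds for all the 'Positive' cases and none of the 'Negative' cases.
(weight=10, count=2, shape=circle, texture=rough, size=2): count = 2, doesn't qualify → Negative. (weight=1, count=11, shape=circle, texture=glossy, size=1): count = 11, checks out → Positive. (weight=13, count=8, shape=circle, texture=smooth, size=9): count = 8, checks out → Positive. (weight=14, count=3, shape=square, texture=matte, size=2): count = 3, doesn't qualify → Negative.

Negative, Positive, Positive, Negative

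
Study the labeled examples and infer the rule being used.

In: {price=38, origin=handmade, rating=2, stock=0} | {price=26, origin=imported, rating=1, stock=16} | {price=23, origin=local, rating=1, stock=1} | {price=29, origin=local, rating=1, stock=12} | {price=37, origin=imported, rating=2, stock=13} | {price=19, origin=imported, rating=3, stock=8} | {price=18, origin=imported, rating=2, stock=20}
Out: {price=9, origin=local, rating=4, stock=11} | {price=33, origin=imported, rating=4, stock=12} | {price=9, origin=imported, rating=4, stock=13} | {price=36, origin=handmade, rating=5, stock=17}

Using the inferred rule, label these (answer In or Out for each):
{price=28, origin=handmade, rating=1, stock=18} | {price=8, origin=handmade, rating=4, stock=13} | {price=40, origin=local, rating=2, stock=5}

In, Out, In

The distinguishing property — rating ≤ 3 — holds for all the 'In' cases and none of the 'Out' cases.
{price=28, origin=handmade, rating=1, stock=18} — rating = 1, hence In.
{price=8, origin=handmade, rating=4, stock=13} — rating = 4, hence Out.
{price=40, origin=local, rating=2, stock=5} — rating = 2, hence In.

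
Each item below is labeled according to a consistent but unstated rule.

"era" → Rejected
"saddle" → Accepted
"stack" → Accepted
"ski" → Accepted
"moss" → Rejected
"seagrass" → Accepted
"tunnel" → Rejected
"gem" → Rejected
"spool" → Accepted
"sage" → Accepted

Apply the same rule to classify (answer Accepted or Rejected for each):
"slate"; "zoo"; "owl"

Accepted, Rejected, Rejected

Comparing the two groups points to one rule — starts with 's'.
"slate" — starts with 's', hence Accepted. "zoo" — starts with 'z', hence Rejected. "owl" — starts with 'o', hence Rejected.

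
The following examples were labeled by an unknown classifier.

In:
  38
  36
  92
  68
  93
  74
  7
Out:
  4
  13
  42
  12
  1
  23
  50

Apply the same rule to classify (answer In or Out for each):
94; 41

In, Out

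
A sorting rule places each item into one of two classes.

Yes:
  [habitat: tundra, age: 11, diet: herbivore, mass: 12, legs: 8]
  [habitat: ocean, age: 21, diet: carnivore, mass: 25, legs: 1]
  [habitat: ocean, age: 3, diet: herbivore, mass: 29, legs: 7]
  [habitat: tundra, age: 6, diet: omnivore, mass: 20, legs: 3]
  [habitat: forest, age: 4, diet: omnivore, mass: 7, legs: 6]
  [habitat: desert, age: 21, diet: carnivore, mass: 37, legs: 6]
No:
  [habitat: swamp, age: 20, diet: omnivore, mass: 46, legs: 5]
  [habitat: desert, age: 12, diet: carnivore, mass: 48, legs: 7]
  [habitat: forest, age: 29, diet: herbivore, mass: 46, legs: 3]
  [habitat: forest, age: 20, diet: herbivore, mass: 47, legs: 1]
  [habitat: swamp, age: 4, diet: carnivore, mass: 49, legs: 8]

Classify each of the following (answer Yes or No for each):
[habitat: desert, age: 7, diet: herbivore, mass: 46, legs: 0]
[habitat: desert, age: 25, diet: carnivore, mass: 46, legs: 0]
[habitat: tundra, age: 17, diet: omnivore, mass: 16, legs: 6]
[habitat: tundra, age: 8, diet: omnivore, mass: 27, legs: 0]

No, No, Yes, Yes

All 'Yes' examples share one property — mass ≤ 37 — and every 'No' example lacks it.
[habitat: desert, age: 7, diet: herbivore, mass: 46, legs: 0] → mass = 46 → No.
[habitat: desert, age: 25, diet: carnivore, mass: 46, legs: 0] → mass = 46 → No.
[habitat: tundra, age: 17, diet: omnivore, mass: 16, legs: 6] → mass = 16 → Yes.
[habitat: tundra, age: 8, diet: omnivore, mass: 27, legs: 0] → mass = 27 → Yes.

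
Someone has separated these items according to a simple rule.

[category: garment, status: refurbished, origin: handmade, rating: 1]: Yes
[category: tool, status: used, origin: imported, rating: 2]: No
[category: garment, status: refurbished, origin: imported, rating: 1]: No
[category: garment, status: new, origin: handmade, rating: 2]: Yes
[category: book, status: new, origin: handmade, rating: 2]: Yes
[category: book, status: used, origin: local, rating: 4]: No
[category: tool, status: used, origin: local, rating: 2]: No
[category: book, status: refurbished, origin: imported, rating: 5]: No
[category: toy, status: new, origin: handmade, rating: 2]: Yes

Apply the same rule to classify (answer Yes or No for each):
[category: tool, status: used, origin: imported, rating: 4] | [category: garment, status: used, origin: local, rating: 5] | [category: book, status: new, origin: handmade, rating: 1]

One predicate separates the groups cleanly: origin is handmade.
[category: tool, status: used, origin: imported, rating: 4]: No (origin is imported).
[category: garment, status: used, origin: local, rating: 5]: No (origin is local).
[category: book, status: new, origin: handmade, rating: 1]: Yes (origin is handmade).

No, No, Yes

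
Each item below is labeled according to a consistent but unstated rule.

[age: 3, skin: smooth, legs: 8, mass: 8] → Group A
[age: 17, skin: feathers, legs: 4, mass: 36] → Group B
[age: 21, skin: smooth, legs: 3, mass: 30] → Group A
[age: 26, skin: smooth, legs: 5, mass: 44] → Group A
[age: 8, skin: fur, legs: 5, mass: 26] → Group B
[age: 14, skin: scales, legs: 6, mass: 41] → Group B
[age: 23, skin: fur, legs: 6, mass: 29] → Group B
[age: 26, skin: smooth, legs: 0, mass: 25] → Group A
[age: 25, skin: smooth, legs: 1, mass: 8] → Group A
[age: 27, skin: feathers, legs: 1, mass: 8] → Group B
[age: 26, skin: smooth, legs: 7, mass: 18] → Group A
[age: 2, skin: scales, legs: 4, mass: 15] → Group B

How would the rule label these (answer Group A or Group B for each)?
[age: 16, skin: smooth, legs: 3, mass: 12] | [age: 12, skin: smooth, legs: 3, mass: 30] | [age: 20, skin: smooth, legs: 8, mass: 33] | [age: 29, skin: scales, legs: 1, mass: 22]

All 'Group A' examples share one property — skin is smooth — and every 'Group B' example lacks it.
[age: 16, skin: smooth, legs: 3, mass: 12]: skin is smooth, matches → Group A. [age: 12, skin: smooth, legs: 3, mass: 30]: skin is smooth, matches → Group A. [age: 20, skin: smooth, legs: 8, mass: 33]: skin is smooth, matches → Group A. [age: 29, skin: scales, legs: 1, mass: 22]: skin is scales, fails the rule → Group B.

Group A, Group A, Group A, Group B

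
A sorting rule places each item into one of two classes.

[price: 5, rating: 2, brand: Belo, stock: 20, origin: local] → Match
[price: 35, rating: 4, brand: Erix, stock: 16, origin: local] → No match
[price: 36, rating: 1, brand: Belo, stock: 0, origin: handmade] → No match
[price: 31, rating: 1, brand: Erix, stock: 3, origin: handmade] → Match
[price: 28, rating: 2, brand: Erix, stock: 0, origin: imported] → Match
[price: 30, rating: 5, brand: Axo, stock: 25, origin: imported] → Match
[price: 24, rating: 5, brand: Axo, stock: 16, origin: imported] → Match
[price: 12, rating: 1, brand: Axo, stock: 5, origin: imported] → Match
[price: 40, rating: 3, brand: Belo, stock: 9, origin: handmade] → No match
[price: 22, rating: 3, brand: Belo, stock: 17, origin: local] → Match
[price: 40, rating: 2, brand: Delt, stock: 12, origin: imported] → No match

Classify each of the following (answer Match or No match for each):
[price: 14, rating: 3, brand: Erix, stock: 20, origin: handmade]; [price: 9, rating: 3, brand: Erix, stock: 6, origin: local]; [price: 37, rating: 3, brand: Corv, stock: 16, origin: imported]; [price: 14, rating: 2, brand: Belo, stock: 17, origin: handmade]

Match, Match, No match, Match

Every 'Match' example satisfies: price ≤ 31. None of the 'No match' examples do.
[price: 14, rating: 3, brand: Erix, stock: 20, origin: handmade]: price = 14, checks out → Match.
[price: 9, rating: 3, brand: Erix, stock: 6, origin: local]: price = 9, checks out → Match.
[price: 37, rating: 3, brand: Corv, stock: 16, origin: imported]: price = 37, fails this test → No match.
[price: 14, rating: 2, brand: Belo, stock: 17, origin: handmade]: price = 14, checks out → Match.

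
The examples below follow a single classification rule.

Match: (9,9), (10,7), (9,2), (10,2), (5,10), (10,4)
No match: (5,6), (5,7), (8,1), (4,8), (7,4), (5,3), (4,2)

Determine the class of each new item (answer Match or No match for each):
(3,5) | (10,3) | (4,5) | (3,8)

All 'Match' examples share one property — max ≥ 9 — and every 'No match' example lacks it.
No match: (3,5), since max 5.
Match: (10,3), since max 10.
No match: (4,5), since max 5.
No match: (3,8), since max 8.

No match, Match, No match, No match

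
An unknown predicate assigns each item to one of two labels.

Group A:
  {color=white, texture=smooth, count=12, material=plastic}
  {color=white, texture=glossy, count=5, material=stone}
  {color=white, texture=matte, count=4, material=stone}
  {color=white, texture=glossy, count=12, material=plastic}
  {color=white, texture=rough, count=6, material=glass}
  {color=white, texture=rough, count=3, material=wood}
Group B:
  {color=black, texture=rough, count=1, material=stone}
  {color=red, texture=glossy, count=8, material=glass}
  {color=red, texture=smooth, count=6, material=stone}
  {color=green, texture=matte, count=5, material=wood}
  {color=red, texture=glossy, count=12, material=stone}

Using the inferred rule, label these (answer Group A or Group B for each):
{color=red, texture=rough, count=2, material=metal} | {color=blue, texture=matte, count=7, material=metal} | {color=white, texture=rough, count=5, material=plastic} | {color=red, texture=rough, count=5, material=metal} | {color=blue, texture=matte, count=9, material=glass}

Group B, Group B, Group A, Group B, Group B

One predicate separates the groups cleanly: color is white.
{color=red, texture=rough, count=2, material=metal} → color is red → Group B. {color=blue, texture=matte, count=7, material=metal} → color is blue → Group B. {color=white, texture=rough, count=5, material=plastic} → color is white → Group A. {color=red, texture=rough, count=5, material=metal} → color is red → Group B. {color=blue, texture=matte, count=9, material=glass} → color is blue → Group B.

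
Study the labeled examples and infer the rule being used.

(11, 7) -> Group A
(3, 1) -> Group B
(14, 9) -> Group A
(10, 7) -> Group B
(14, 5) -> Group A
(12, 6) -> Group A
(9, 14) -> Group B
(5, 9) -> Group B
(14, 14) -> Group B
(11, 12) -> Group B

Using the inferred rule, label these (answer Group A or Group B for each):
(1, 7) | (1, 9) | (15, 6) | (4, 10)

Group B, Group B, Group A, Group B

The simplest hypothesis consistent with all the labels is: first > second AND sum ≥ 18.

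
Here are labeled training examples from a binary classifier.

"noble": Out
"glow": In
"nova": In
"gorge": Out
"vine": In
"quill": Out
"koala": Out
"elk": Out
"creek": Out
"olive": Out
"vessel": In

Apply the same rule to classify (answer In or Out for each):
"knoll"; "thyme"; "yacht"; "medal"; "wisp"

Out, Out, Out, Out, In

The classifier is using: even length.
"knoll": length 5, doesn't match → Out. "thyme": length 5, doesn't match → Out. "yacht": length 5, doesn't match → Out. "medal": length 5, doesn't match → Out. "wisp": length 4, fits → In.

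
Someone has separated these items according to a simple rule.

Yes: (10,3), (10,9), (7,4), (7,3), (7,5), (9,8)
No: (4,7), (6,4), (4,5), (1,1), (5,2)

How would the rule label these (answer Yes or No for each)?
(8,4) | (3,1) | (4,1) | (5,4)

Every 'Yes' example satisfies: first ≥ 7. None of the 'No' examples do.

Yes, No, No, No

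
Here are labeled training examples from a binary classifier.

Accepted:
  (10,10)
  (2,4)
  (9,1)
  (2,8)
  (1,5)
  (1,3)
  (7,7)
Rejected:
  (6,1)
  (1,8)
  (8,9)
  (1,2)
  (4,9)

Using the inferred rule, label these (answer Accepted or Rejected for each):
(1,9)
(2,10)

Accepted, Accepted

Comparing the two groups points to one rule — sum is even.
(1,9): 1+9 = 10 — passes, so Accepted. (2,10): 2+10 = 12 — passes, so Accepted.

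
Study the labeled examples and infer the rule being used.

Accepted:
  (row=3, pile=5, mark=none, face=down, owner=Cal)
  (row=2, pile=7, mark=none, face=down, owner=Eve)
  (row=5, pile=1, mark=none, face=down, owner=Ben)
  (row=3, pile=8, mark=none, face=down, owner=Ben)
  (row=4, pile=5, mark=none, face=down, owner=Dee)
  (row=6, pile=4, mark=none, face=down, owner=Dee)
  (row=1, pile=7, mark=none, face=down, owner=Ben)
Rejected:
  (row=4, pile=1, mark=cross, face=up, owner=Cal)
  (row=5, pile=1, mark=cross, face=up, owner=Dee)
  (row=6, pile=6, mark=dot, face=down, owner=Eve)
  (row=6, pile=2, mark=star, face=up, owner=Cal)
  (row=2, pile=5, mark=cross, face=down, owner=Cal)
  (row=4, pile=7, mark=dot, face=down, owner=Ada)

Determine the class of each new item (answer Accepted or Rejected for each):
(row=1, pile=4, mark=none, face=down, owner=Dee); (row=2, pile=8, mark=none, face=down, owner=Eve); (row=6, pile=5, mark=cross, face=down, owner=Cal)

Accepted, Accepted, Rejected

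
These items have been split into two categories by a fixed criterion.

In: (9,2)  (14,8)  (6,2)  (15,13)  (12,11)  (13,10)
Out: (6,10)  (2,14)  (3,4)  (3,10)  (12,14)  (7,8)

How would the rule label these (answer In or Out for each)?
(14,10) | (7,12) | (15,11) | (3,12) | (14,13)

In, Out, In, Out, In

One predicate separates the groups cleanly: first > second.
(14,10): 14 > 10, has this property → In. (7,12): 7 < 12, fails the rule → Out. (15,11): 15 > 11, has this property → In. (3,12): 3 < 12, fails the rule → Out. (14,13): 14 > 13, has this property → In.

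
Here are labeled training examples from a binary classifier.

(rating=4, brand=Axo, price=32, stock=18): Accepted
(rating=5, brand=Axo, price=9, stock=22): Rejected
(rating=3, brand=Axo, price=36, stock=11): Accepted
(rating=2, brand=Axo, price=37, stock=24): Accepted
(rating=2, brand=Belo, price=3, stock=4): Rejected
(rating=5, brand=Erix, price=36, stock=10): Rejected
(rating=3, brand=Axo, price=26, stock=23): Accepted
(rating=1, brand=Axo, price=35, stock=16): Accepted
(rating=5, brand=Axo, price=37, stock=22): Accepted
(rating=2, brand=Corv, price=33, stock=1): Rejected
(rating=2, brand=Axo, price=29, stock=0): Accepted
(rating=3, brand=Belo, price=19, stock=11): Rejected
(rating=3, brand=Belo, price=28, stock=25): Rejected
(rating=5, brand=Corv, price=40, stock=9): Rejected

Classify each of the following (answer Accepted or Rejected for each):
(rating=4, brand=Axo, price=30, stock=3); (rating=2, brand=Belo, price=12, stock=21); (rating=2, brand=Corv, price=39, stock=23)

Rule: brand is Axo AND price ≥ 19. This holds for each 'Accepted' example and fails for each 'Rejected' one.
(rating=4, brand=Axo, price=30, stock=3): Accepted (brand is Axo, price = 30). (rating=2, brand=Belo, price=12, stock=21): Rejected (brand is Belo, price = 12). (rating=2, brand=Corv, price=39, stock=23): Rejected (brand is Corv, price = 39).

Accepted, Rejected, Rejected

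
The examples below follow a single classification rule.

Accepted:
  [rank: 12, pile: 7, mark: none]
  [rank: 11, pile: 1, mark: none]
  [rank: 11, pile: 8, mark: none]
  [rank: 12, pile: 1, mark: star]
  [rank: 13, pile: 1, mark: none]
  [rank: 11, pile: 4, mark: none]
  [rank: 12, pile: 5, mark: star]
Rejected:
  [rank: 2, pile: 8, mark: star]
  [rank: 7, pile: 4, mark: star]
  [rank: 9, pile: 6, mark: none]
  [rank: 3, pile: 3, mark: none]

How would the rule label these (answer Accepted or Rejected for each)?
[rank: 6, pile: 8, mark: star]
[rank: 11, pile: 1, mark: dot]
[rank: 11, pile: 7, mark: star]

Rejected, Accepted, Accepted

A rule that fits every label: rank ≥ 11 — true of each 'Accepted' example, false of each 'Rejected' one.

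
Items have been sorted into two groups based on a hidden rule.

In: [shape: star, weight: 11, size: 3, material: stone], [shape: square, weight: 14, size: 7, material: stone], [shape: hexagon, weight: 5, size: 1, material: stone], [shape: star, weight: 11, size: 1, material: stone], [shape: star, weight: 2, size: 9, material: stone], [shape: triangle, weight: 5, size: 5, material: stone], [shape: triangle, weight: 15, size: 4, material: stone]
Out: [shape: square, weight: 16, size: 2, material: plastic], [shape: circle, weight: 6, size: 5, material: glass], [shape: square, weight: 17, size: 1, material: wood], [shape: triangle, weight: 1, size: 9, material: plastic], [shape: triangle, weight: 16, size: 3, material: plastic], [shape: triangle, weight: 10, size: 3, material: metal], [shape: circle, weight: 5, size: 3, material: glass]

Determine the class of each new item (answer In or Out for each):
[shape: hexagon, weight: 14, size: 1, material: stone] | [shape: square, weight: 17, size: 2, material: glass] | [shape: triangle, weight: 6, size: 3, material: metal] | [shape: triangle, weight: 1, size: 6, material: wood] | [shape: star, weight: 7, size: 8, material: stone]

Every 'In' example satisfies: material is stone. None of the 'Out' examples do.

In, Out, Out, Out, In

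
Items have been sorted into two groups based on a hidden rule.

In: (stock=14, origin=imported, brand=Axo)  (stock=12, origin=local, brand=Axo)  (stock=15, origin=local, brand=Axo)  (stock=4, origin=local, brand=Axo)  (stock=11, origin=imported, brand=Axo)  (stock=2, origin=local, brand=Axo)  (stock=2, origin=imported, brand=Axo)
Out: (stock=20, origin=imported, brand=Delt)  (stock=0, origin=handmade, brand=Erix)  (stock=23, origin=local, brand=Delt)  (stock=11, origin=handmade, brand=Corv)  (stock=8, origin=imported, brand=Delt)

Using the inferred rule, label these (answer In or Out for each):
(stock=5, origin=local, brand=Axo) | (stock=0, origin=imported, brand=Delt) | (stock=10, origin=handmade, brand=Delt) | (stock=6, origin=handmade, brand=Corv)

Comparing the two groups points to one rule — brand is Axo.
(stock=5, origin=local, brand=Axo): brand is Axo — satisfies this, so In.
(stock=0, origin=imported, brand=Delt): brand is Delt — doesn't match, so Out.
(stock=10, origin=handmade, brand=Delt): brand is Delt — doesn't match, so Out.
(stock=6, origin=handmade, brand=Corv): brand is Corv — doesn't match, so Out.

In, Out, Out, Out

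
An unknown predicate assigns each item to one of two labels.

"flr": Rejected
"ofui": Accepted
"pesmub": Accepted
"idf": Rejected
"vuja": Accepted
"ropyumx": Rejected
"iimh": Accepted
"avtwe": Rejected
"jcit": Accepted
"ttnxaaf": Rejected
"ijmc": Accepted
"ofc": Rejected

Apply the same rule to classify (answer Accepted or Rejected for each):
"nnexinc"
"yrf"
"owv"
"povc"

Rejected, Rejected, Rejected, Accepted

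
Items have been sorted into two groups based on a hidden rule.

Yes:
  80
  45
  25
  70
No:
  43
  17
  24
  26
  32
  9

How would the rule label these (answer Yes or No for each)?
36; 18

No, No

The pattern is that an item is 'Yes' exactly when: multiple of 5.
36: No (36 = 5·7 + 1). 18: No (18 = 5·3 + 3).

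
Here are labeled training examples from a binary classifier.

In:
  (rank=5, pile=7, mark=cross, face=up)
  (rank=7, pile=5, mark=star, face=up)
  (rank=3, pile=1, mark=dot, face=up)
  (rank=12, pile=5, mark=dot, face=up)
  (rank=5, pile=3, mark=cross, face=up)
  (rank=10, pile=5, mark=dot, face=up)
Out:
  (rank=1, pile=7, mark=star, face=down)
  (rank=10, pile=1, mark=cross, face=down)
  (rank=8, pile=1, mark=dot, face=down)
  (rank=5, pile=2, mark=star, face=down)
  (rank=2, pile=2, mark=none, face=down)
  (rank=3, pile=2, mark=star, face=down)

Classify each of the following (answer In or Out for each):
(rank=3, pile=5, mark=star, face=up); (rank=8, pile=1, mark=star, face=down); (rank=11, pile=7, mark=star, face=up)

In, Out, In

Every 'In' example satisfies: face is up. None of the 'Out' examples do.
(rank=3, pile=5, mark=star, face=up): face is up, matches → In.
(rank=8, pile=1, mark=star, face=down): face is down, lacks this property → Out.
(rank=11, pile=7, mark=star, face=up): face is up, matches → In.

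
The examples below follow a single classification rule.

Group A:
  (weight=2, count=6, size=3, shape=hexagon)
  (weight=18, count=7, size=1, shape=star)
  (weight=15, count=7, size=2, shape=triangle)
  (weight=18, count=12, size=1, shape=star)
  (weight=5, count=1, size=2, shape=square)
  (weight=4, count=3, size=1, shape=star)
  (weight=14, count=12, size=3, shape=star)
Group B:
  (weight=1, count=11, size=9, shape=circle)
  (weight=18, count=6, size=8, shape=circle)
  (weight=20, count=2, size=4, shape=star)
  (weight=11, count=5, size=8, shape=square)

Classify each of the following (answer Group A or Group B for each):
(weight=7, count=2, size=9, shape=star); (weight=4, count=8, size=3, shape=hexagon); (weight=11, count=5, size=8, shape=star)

All 'Group A' examples share one property — size ≤ 3 — and every 'Group B' example lacks it.
(weight=7, count=2, size=9, shape=star) → size = 9 → Group B. (weight=4, count=8, size=3, shape=hexagon) → size = 3 → Group A. (weight=11, count=5, size=8, shape=star) → size = 8 → Group B.

Group B, Group A, Group B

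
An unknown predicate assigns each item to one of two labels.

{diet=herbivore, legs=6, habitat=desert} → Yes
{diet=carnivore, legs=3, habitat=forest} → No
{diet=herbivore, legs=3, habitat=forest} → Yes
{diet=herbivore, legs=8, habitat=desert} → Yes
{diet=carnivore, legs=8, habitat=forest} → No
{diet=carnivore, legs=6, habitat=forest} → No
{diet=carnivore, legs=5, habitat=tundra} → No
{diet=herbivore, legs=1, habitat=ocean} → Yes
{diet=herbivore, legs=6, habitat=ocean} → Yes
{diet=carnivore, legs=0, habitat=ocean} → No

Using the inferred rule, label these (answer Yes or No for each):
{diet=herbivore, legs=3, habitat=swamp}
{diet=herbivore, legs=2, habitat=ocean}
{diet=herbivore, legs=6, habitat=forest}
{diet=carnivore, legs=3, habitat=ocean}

A rule that fits every label: diet is herbivore — true of each 'Yes' example, false of each 'No' one.
{diet=herbivore, legs=3, habitat=swamp}: diet is herbivore — has this property, so Yes.
{diet=herbivore, legs=2, habitat=ocean}: diet is herbivore — has this property, so Yes.
{diet=herbivore, legs=6, habitat=forest}: diet is herbivore — has this property, so Yes.
{diet=carnivore, legs=3, habitat=ocean}: diet is carnivore — fails the rule, so No.

Yes, Yes, Yes, No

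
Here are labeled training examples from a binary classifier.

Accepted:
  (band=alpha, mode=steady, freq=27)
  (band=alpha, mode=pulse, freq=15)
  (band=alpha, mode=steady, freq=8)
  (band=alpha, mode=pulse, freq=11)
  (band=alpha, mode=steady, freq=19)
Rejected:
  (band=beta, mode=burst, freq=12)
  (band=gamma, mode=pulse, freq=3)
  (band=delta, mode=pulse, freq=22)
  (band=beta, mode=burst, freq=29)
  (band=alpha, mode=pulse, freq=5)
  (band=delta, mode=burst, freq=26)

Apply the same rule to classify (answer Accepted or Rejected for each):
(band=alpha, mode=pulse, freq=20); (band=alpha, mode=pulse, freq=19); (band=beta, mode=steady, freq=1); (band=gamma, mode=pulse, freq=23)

Accepted, Accepted, Rejected, Rejected

One predicate separates the groups cleanly: band is alpha AND freq ≥ 8.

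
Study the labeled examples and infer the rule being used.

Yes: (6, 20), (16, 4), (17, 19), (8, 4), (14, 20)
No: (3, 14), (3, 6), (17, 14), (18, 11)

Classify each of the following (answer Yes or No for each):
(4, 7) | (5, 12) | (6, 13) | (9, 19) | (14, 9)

No, No, No, Yes, No

Checking candidate rules against both groups, what survives is: sum is even.
(4, 7) — 4+7 = 11, hence No.
(5, 12) — 5+12 = 17, hence No.
(6, 13) — 6+13 = 19, hence No.
(9, 19) — 9+19 = 28, hence Yes.
(14, 9) — 14+9 = 23, hence No.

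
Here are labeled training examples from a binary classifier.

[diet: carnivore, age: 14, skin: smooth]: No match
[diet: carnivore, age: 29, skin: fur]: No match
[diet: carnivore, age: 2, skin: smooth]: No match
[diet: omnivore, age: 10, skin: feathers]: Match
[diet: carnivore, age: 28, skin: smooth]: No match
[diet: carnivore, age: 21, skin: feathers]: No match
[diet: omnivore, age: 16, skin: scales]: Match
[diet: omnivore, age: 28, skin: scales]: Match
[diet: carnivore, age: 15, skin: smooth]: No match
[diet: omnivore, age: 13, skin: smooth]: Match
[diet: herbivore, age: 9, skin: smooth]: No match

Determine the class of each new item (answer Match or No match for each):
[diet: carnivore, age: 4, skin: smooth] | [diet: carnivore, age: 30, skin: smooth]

No match, No match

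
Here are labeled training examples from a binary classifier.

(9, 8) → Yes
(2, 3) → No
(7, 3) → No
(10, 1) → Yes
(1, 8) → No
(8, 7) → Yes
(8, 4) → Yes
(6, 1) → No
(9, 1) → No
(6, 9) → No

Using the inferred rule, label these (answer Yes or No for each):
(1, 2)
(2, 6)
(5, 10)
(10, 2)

No, No, No, Yes

The rule appears to be: first > second AND sum ≥ 11.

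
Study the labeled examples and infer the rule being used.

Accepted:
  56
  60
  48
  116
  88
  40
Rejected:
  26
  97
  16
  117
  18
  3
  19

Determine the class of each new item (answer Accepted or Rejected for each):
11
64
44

The distinguishing property — even AND at least 40 — holds for all the 'Accepted' cases and none of the 'Rejected' cases.
11 — 11 is odd, 11 < 40, hence Rejected. 64 — 64 is even, 64 ≥ 40, hence Accepted. 44 — 44 is even, 44 ≥ 40, hence Accepted.

Rejected, Accepted, Accepted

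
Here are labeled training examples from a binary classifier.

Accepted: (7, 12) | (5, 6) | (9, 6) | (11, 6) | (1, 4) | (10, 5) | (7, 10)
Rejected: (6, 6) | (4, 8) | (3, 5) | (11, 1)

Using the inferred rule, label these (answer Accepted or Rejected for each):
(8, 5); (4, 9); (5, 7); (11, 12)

Looking at the examples, the only property every 'Accepted' case has and every 'Rejected' case lacks is: sum is odd.
Accepted: (8, 5), since 8+5 = 13. Accepted: (4, 9), since 4+9 = 13. Rejected: (5, 7), since 5+7 = 12. Accepted: (11, 12), since 11+12 = 23.

Accepted, Accepted, Rejected, Accepted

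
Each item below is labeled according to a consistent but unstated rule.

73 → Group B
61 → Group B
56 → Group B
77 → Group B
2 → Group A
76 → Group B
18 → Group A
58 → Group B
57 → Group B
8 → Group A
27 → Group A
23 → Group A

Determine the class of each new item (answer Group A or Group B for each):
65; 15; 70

Group B, Group A, Group B

The common property of the 'Group A' items is: at most 27. No 'Group B' item has it.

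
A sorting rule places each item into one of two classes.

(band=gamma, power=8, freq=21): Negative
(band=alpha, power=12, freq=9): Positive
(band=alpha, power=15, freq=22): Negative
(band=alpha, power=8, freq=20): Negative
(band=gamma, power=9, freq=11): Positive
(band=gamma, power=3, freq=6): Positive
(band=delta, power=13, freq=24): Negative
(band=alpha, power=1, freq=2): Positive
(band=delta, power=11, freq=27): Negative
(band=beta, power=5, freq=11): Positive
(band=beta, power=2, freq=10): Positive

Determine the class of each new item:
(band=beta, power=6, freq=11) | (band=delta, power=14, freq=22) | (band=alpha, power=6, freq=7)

Positive, Negative, Positive

One predicate separates the groups cleanly: freq ≤ 11.
(band=beta, power=6, freq=11): Positive (freq = 11). (band=delta, power=14, freq=22): Negative (freq = 22). (band=alpha, power=6, freq=7): Positive (freq = 7).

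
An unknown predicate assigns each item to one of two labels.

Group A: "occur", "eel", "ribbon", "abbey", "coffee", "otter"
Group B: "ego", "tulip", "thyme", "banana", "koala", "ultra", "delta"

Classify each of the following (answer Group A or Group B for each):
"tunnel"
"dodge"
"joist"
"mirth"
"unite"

Group A, Group B, Group B, Group B, Group B

The simplest hypothesis consistent with all the labels is: has a double letter.
"tunnel" — 'nn' doubled, hence Group A. "dodge" — no doubled letter, hence Group B. "joist" — no doubled letter, hence Group B. "mirth" — no doubled letter, hence Group B. "unite" — no doubled letter, hence Group B.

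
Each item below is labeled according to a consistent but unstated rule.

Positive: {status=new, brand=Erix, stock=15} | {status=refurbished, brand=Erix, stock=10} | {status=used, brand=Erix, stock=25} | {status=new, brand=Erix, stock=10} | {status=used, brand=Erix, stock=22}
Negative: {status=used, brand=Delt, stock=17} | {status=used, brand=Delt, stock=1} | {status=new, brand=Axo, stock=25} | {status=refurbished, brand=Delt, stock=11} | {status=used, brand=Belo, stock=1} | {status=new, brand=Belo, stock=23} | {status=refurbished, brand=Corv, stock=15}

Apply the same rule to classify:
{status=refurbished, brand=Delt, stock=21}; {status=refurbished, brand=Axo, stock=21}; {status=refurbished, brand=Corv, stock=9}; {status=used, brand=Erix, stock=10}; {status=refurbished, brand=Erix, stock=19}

Negative, Negative, Negative, Positive, Positive

Comparing the two groups points to one rule — brand is Erix.
{status=refurbished, brand=Delt, stock=21} — brand is Delt, hence Negative.
{status=refurbished, brand=Axo, stock=21} — brand is Axo, hence Negative.
{status=refurbished, brand=Corv, stock=9} — brand is Corv, hence Negative.
{status=used, brand=Erix, stock=10} — brand is Erix, hence Positive.
{status=refurbished, brand=Erix, stock=19} — brand is Erix, hence Positive.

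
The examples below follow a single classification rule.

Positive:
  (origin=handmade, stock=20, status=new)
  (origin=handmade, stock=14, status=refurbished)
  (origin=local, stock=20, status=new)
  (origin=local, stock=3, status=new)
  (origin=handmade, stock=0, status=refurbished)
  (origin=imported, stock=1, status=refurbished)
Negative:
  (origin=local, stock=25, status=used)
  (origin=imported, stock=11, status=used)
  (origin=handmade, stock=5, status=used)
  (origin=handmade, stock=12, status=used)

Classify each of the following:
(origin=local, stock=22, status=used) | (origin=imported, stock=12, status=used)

Negative, Negative

All 'Positive' examples share one property — status is not used — and every 'Negative' example lacks it.
(origin=local, stock=22, status=used) — status is used, hence Negative. (origin=imported, stock=12, status=used) — status is used, hence Negative.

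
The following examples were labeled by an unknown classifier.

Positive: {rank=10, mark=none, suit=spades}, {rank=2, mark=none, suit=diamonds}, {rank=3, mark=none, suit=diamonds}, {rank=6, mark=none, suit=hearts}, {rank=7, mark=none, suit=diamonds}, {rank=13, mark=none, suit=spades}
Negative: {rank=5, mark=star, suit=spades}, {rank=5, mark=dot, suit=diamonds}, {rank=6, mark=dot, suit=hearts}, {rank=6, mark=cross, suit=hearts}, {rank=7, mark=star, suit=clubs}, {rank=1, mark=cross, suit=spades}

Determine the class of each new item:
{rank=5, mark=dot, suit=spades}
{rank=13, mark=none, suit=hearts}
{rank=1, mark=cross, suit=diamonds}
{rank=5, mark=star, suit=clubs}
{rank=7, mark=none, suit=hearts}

Negative, Positive, Negative, Negative, Positive

'Positive' ⟺ mark is none.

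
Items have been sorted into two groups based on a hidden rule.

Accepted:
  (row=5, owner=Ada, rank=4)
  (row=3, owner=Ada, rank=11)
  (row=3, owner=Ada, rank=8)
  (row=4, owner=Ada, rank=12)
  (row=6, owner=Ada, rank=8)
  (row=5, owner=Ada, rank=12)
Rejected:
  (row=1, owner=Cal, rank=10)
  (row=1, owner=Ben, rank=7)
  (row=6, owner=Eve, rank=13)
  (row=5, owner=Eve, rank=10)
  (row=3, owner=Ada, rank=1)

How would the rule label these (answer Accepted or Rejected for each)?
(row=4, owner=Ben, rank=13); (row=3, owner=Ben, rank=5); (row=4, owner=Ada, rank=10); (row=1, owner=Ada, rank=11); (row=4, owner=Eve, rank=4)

Rejected, Rejected, Accepted, Accepted, Rejected

The common property of the 'Accepted' items is: owner is Ada AND rank ≥ 4. No 'Rejected' item has it.
(row=4, owner=Ben, rank=13): Rejected (owner is Ben, rank = 13). (row=3, owner=Ben, rank=5): Rejected (owner is Ben, rank = 5). (row=4, owner=Ada, rank=10): Accepted (owner is Ada, rank = 10). (row=1, owner=Ada, rank=11): Accepted (owner is Ada, rank = 11). (row=4, owner=Eve, rank=4): Rejected (owner is Eve, rank = 4).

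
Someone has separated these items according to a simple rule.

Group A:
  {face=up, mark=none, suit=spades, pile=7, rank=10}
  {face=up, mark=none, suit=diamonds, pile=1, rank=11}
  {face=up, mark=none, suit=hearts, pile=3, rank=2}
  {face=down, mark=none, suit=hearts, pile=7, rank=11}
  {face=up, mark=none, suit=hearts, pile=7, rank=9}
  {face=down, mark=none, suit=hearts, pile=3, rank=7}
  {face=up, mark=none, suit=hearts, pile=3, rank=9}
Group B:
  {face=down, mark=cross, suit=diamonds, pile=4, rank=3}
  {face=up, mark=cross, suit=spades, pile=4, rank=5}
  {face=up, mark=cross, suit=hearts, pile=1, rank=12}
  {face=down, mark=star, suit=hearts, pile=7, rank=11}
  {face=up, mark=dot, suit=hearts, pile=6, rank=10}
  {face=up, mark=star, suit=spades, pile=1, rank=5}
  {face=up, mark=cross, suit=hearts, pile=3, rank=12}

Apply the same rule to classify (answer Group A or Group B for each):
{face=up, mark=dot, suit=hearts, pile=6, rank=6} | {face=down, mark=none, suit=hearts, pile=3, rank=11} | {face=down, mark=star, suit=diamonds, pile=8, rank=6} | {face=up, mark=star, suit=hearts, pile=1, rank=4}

Group B, Group A, Group B, Group B

The common property of the 'Group A' items is: mark is none. No 'Group B' item has it.
{face=up, mark=dot, suit=hearts, pile=6, rank=6}: mark is dot — does not pass, so Group B.
{face=down, mark=none, suit=hearts, pile=3, rank=11}: mark is none — qualifies, so Group A.
{face=down, mark=star, suit=diamonds, pile=8, rank=6}: mark is star — does not pass, so Group B.
{face=up, mark=star, suit=hearts, pile=1, rank=4}: mark is star — does not pass, so Group B.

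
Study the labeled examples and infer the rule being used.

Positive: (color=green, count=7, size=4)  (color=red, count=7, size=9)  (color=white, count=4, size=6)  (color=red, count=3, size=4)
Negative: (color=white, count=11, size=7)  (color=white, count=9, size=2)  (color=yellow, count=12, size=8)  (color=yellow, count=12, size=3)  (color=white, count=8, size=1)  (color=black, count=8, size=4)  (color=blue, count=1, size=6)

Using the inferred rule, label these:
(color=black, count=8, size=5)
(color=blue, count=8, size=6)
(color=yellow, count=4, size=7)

Negative, Negative, Positive

The common property of the 'Positive' items is: count ≥ 3 AND count ≤ 7. No 'Negative' item has it.
(color=black, count=8, size=5) — count = 8, hence Negative. (color=blue, count=8, size=6) — count = 8, hence Negative. (color=yellow, count=4, size=7) — count = 4, hence Positive.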